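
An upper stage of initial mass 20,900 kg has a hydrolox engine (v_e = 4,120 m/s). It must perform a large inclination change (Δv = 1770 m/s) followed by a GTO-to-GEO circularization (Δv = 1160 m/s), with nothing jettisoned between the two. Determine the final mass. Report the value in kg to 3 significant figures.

After the first burn: m = 20900 × exp(−1770/4120.0) = 20900 × 0.65076 = 13,600.9 kg.
After the second burn: m = 13,600.9 × exp(−1160/4120.0) = 13,600.9 × 0.75461 = 10,263.4 kg.

final mass ≈ 10300 kg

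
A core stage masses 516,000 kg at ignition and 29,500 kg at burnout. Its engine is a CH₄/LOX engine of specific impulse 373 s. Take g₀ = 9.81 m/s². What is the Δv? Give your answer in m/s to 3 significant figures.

Δv ≈ 10500 m/s

v_e = Isp · g₀ = 373 × 9.81 = 3659.1 m/s.
Rocket equation: Δv = v_e · ln(m₀/m_f) = 3659.1 × ln(17.49) = 3659.1 × 2.8617 ≈ 10471.4 m/s.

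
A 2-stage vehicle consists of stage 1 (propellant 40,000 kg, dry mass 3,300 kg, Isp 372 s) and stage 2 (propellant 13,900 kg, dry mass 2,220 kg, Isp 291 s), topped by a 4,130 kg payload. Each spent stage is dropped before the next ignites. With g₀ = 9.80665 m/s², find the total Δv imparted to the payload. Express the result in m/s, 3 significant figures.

Ignition mass of stage 1 = 40,000+3,300 + 13,900+2,220 + 4,130 = 63,550 kg.
Stage 1: m₀ = 63,550 kg, m_f = 63,550 − 40,000 = 23,550 kg; Δv = 372×9.80665×ln(2.699) = 3648.1×0.9927 ≈ 3621 m/s.
Stage 2: m₀ = 20,250 kg, m_f = 20,250 − 13,900 = 6,350 kg; Δv = 291×9.80665×ln(3.189) = 2853.7×1.1597 ≈ 3309 m/s.
Total Δv = 3621 + 3309 = 6930 m/s.

Δv ≈ 6930 m/s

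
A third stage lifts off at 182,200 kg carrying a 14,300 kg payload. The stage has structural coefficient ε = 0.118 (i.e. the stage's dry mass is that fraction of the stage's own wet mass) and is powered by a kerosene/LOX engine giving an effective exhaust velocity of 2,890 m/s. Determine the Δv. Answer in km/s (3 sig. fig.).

Stage wet mass = m₀ − payload = 182,200 − 14,300 = 167,900 kg.
Stage dry mass = ε × stage wet mass = 0.118 × 167,900 = 19,812.2 kg.
Burnout mass m_f = stage dry + payload = 19,812.2 + 14,300 = 34,112.2 kg.
Δv = v_e · ln(182,200/34,112.2) = 2890.0 × ln(5.341) = 2890.0 × 1.6754 ≈ 4842 m/s.

Δv ≈ 4.84 km/s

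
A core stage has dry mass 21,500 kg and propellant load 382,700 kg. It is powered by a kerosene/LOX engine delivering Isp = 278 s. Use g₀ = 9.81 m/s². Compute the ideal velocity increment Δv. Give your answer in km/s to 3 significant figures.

v_e = Isp · g₀ = 278 × 9.81 = 2727.2 m/s.
m₀ = m_dry + m_prop = 21,500 + 382,700 = 404,200 kg.
Δv = v_e · ln(m₀/m_f) = 2727.2 × ln(18.8) = 2727.2 × 2.9339 ≈ 8001.2 m/s.

Δv ≈ 8.00 km/s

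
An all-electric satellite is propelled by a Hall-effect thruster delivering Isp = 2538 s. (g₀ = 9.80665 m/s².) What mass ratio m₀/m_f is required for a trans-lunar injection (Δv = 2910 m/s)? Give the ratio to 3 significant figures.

mass ratio ≈ 1.12

v_e = Isp · g₀ = 2538 × 9.80665 = 24889.3 m/s.
m₀/m_f = exp(Δv / v_e) = exp(2910 / 24889.3) = exp(0.1169) = 1.1240.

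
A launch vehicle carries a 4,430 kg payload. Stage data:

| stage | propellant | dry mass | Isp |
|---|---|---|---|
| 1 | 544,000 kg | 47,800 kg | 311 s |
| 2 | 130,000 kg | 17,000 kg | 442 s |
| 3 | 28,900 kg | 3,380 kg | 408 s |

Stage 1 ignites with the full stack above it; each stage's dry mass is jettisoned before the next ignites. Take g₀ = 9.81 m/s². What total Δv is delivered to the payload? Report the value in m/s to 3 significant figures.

Ignition mass of stage 1 = 544,000+47,800 + 130,000+17,000 + 28,900+3,380 + 4,430 = 775,510 kg.
Stage 1: m₀ = 775,510 kg, m_f = 775,510 − 544,000 = 231,510 kg; Δv = 311×9.81×ln(3.35) = 3050.9×1.2089 ≈ 3688 m/s.
Stage 2: m₀ = 183,710 kg, m_f = 183,710 − 130,000 = 53,710 kg; Δv = 442×9.81×ln(3.42) = 4336.0×1.2298 ≈ 5332 m/s.
Stage 3: m₀ = 36,710 kg, m_f = 36,710 − 28,900 = 7,810 kg; Δv = 408×9.81×ln(4.7) = 4002.5×1.5476 ≈ 6194 m/s.
Total Δv = 3688 + 5332 + 6194 = 15214 m/s.

Δv ≈ 15200 m/s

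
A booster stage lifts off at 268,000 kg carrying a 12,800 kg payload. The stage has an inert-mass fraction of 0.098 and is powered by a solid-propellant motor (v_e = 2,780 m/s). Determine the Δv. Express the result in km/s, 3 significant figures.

Stage wet mass = m₀ − payload = 268,000 − 12,800 = 255,200 kg.
Stage dry mass = ε × stage wet mass = 0.098 × 255,200 = 25,009.6 kg.
Burnout mass m_f = stage dry + payload = 25,009.6 + 12,800 = 37,809.6 kg.
By the Tsiolkovsky rocket equation, Δv = v_e · ln(268,000/37,809.6) = 2780.0 × ln(7.088) = 2780.0 × 1.9584 ≈ 5444 m/s.

Δv ≈ 5.44 km/s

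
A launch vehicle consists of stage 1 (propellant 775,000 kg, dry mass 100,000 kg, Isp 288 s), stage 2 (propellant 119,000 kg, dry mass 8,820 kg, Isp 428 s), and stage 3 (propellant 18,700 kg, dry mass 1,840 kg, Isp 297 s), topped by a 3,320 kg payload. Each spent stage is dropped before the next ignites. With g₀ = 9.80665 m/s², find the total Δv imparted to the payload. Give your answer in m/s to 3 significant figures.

Ignition mass of stage 1 = 775,000+100,000 + 119,000+8,820 + 18,700+1,840 + 3,320 = 1,026,680 kg.
Stage 1: m₀ = 1,026,680 kg, m_f = 1,026,680 − 775,000 = 251,680 kg; Δv = 288×9.80665×ln(4.079) = 2824.3×1.4059 ≈ 3971 m/s.
Stage 2: m₀ = 151,680 kg, m_f = 151,680 − 119,000 = 32,680 kg; Δv = 428×9.80665×ln(4.641) = 4197.2×1.5350 ≈ 6443 m/s.
Stage 3: m₀ = 23,860 kg, m_f = 23,860 − 18,700 = 5,160 kg; Δv = 297×9.80665×ln(4.624) = 2912.6×1.5313 ≈ 4460 m/s.
Total Δv = 3971 + 6443 + 4460 = 14874 m/s.

Δv ≈ 14900 m/s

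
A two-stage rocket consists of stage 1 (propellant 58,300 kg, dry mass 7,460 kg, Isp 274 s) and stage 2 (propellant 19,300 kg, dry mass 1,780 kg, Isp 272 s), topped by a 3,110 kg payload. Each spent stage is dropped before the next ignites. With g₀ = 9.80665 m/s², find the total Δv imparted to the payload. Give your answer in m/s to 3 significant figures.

Ignition mass of stage 1 = 58,300+7,460 + 19,300+1,780 + 3,110 = 89,950 kg.
Stage 1: m₀ = 89,950 kg, m_f = 89,950 − 58,300 = 31,650 kg; Δv = 274×9.80665×ln(2.842) = 2687.0×1.0445 ≈ 2807 m/s.
Stage 2: m₀ = 24,190 kg, m_f = 24,190 − 19,300 = 4,890 kg; Δv = 272×9.80665×ln(4.947) = 2667.4×1.5987 ≈ 4265 m/s.
Total Δv = 2807 + 4265 = 7072 m/s.

Δv ≈ 7070 m/s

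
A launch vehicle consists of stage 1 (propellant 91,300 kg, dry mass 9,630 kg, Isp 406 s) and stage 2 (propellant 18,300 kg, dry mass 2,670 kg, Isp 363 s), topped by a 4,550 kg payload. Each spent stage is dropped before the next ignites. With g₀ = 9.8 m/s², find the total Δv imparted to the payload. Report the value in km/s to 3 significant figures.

Ignition mass of stage 1 = 91,300+9,630 + 18,300+2,670 + 4,550 = 126,450 kg.
Stage 1: m₀ = 126,450 kg, m_f = 126,450 − 91,300 = 35,150 kg; Δv = 406×9.8×ln(3.597) = 3978.8×1.2802 ≈ 5094 m/s.
Stage 2: m₀ = 25,520 kg, m_f = 25,520 − 18,300 = 7,220 kg; Δv = 363×9.8×ln(3.535) = 3557.4×1.2626 ≈ 4492 m/s.
Total Δv = 5094 + 4492 = 9586 m/s.

Δv ≈ 9.59 km/s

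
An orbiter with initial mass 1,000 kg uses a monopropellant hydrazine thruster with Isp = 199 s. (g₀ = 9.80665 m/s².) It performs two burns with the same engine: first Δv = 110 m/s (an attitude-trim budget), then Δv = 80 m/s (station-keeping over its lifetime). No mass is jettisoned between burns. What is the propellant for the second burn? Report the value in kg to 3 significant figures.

v_e = Isp · g₀ = 199 × 9.80665 = 1951.5 m/s.
After the first burn: m = 1000 × exp(−110/1951.5) = 1000 × 0.94519 = 945.19 kg.
After the second burn: m = 945.19 × exp(−80/1951.5) = 945.19 × 0.95984 = 907.231 kg.
Second-burn propellant = 945.19 − 907.231 = 37.959 kg.

propellant for the second burn ≈ 38.0 kg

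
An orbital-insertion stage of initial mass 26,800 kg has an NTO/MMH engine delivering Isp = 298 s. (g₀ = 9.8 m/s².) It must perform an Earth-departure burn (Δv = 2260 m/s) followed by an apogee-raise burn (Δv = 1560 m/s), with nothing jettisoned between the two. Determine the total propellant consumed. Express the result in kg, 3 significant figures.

v_e = Isp · g₀ = 298 × 9.8 = 2920.4 m/s.
After the first burn: m = 26800 × exp(−2260/2920.4) = 26800 × 0.46123 = 12,361 kg.
After the second burn: m = 12,361 × exp(−1560/2920.4) = 12,361 × 0.58615 = 7,245.4 kg.
Total propellant = m₀ − m_final = 26800 − 7,245.4 = 19,554.6 kg.

total propellant consumed ≈ 19600 kg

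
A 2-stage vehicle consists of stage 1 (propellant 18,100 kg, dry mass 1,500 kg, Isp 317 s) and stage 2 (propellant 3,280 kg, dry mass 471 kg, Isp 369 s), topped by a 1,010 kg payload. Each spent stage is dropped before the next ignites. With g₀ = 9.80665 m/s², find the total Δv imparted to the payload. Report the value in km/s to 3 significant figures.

Δv ≈ 8.45 km/s

Ignition mass of stage 1 = 18,100+1,500 + 3,280+471 + 1,010 = 24,361 kg.
Stage 1: m₀ = 24,361 kg, m_f = 24,361 − 18,100 = 6,261 kg; Δv = 317×9.80665×ln(3.891) = 3108.7×1.3586 ≈ 4224 m/s.
Stage 2: m₀ = 4,761 kg, m_f = 4,761 − 3,280 = 1,481 kg; Δv = 369×9.80665×ln(3.215) = 3618.7×1.1677 ≈ 4226 m/s.
Total Δv = 4224 + 4226 = 8450 m/s.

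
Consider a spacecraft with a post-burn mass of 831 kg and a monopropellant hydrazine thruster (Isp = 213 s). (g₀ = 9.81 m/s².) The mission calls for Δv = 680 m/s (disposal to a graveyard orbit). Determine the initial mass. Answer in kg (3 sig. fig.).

initial mass ≈ 1150 kg

v_e = Isp · g₀ = 213 × 9.81 = 2089.5 m/s.
From the ideal rocket equation, m₀/m_f = exp(Δv / v_e) = exp(680 / 2089.5) = exp(0.3254) = 1.3846.
m₀ = m_f × 1.3846 = 831 × 1.3846 = 1,150.6 kg.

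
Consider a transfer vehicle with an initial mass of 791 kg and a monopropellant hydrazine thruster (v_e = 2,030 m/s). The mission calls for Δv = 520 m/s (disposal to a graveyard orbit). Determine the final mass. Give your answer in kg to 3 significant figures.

m₀/m_f = exp(Δv / v_e) = exp(520 / 2030.0) = exp(0.2562) = 1.2920.
m_f = m₀ / 1.2920 = 791 / 1.2920 = 612.229 kg.

final mass ≈ 612 kg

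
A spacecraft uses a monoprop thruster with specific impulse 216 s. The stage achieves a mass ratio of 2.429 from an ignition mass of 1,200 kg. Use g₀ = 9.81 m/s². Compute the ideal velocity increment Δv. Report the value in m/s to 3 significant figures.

v_e = Isp · g₀ = 216 × 9.81 = 2119.0 m/s.
By the Tsiolkovsky rocket equation, Δv = v_e · ln(2.429) = 2119.0 × 0.8875 ≈ 1880.5 m/s.

Δv ≈ 1880 m/s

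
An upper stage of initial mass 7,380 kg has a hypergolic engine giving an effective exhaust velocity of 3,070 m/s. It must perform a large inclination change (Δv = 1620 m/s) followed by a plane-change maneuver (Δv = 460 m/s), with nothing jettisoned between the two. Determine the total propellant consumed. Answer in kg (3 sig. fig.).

After the first burn: m = 7380 × exp(−1620/3070.0) = 7380 × 0.58997 = 4,353.98 kg.
After the second burn: m = 4,353.98 × exp(−460/3070.0) = 4,353.98 × 0.86085 = 3,748.12 kg.
Total propellant = m₀ − m_final = 7380 − 3,748.12 = 3,631.88 kg.

total propellant consumed ≈ 3630 kg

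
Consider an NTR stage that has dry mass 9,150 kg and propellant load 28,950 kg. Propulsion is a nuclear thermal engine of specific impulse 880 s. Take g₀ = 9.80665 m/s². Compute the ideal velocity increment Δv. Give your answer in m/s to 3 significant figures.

Δv ≈ 12300 m/s

v_e = Isp · g₀ = 880 × 9.80665 = 8629.9 m/s.
m₀ = m_dry + m_prop = 9,150 + 28,950 = 38,100 kg.
Rocket equation: Δv = v_e · ln(m₀/m_f) = 8629.9 × ln(4.164) = 8629.9 × 1.4265 ≈ 12310.1 m/s.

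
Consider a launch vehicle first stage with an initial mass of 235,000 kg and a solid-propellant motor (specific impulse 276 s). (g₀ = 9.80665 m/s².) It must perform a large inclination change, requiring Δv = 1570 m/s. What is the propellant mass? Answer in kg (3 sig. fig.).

v_e = Isp · g₀ = 276 × 9.80665 = 2706.6 m/s.
m₀/m_f = exp(Δv / v_e) = exp(1570 / 2706.6) = exp(0.5801) = 1.7861.
m_f = 235,000 / 1.7861 = 131,572 kg, so propellant = m₀ − m_f = 235,000 − 131,572 = 103,428 kg.

propellant mass ≈ 103000 kg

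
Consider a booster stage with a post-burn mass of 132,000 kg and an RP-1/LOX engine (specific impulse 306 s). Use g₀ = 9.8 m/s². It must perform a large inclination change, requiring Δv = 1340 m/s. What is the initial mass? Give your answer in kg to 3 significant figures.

v_e = Isp · g₀ = 306 × 9.8 = 2998.8 m/s.
m₀/m_f = exp(Δv / v_e) = exp(1340 / 2998.8) = exp(0.4468) = 1.5634.
m₀ = m_f × 1.5634 = 132,000 × 1.5634 = 206,369 kg.

initial mass ≈ 206000 kg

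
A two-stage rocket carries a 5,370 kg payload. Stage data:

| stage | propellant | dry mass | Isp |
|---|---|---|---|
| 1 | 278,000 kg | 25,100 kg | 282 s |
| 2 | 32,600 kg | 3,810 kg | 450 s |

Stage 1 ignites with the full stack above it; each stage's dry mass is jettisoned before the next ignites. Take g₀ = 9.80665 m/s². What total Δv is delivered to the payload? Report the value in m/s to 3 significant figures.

Ignition mass of stage 1 = 278,000+25,100 + 32,600+3,810 + 5,370 = 344,880 kg.
Stage 1: m₀ = 344,880 kg, m_f = 344,880 − 278,000 = 66,880 kg; Δv = 282×9.80665×ln(5.157) = 2765.5×1.6403 ≈ 4536 m/s.
Stage 2: m₀ = 41,780 kg, m_f = 41,780 − 32,600 = 9,180 kg; Δv = 450×9.80665×ln(4.551) = 4413.0×1.5154 ≈ 6687 m/s.
Total Δv = 4536 + 6687 = 11223 m/s.

Δv ≈ 11200 m/s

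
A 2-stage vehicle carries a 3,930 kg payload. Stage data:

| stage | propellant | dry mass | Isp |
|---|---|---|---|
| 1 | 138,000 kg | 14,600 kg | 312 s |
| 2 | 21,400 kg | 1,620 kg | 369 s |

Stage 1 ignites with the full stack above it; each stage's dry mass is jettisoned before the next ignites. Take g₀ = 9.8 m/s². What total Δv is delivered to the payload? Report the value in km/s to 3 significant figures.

Ignition mass of stage 1 = 138,000+14,600 + 21,400+1,620 + 3,930 = 179,550 kg.
Stage 1: m₀ = 179,550 kg, m_f = 179,550 − 138,000 = 41,550 kg; Δv = 312×9.8×ln(4.321) = 3057.6×1.4636 ≈ 4475 m/s.
Stage 2: m₀ = 26,950 kg, m_f = 26,950 − 21,400 = 5,550 kg; Δv = 369×9.8×ln(4.856) = 3616.2×1.5802 ≈ 5714 m/s.
Total Δv = 4475 + 5714 = 10189 m/s.

Δv ≈ 10.2 km/s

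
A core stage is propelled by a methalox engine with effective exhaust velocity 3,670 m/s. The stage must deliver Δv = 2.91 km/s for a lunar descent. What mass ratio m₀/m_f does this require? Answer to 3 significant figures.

mass ratio ≈ 2.21

m₀/m_f = exp(Δv / v_e) = exp(2910 / 3670.0) = exp(0.7929) = 2.2098.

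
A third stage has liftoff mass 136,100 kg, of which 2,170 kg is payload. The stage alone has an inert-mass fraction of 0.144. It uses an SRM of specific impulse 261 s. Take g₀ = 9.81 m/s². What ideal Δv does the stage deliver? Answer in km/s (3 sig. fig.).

Stage wet mass = m₀ − payload = 136,100 − 2,170 = 133,930 kg.
Stage dry mass = ε × stage wet mass = 0.144 × 133,930 = 19,285.9 kg.
Burnout mass m_f = stage dry + payload = 19,285.9 + 2,170 = 21,455.9 kg.
v_e = Isp · g₀ = 261 × 9.81 = 2560.4 m/s.
Δv = v_e · ln(136,100/21,455.9) = 2560.4 × ln(6.343) = 2560.4 × 1.8474 ≈ 4730 m/s.

Δv ≈ 4.73 km/s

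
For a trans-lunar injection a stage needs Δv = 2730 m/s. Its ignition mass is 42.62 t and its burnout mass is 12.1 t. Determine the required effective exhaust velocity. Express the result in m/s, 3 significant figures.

v_e ≈ 2170 m/s

ln(m₀/m_f) = ln(42620/12100) = ln(3.522) = 1.2591.
v_e = Δv / ln(m₀/m_f) = 2730 / 1.2591 = 2168.2 m/s.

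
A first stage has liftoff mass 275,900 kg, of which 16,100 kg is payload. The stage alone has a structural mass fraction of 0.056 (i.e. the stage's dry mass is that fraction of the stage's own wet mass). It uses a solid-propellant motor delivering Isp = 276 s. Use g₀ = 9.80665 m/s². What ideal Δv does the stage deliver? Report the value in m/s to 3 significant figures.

Δv ≈ 5950 m/s

Stage wet mass = m₀ − payload = 275,900 − 16,100 = 259,800 kg.
Stage dry mass = ε × stage wet mass = 0.056 × 259,800 = 14,548.8 kg.
Burnout mass m_f = stage dry + payload = 14,548.8 + 16,100 = 30,648.8 kg.
v_e = Isp · g₀ = 276 × 9.80665 = 2706.6 m/s.
Δv = v_e · ln(275,900/30,648.8) = 2706.6 × ln(9.002) = 2706.6 × 2.1974 ≈ 5948 m/s.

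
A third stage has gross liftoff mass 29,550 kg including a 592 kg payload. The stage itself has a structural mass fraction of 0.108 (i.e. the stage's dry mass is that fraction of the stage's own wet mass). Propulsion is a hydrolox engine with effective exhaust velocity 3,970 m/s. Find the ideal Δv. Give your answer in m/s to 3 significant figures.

Stage wet mass = m₀ − payload = 29,550 − 592 = 28,958 kg.
Stage dry mass = ε × stage wet mass = 0.108 × 28,958 = 3,127.46 kg.
Burnout mass m_f = stage dry + payload = 3,127.46 + 592 = 3,719.46 kg.
Using Δv = v_e ln(m₀/m_f): Δv = v_e · ln(29,550/3,719.46) = 3970.0 × ln(7.945) = 3970.0 × 2.0725 ≈ 8228 m/s.

Δv ≈ 8230 m/s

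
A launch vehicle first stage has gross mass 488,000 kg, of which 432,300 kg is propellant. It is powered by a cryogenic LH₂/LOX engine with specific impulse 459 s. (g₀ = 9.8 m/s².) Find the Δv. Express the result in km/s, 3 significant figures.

Δv ≈ 9.76 km/s

v_e = Isp · g₀ = 459 × 9.8 = 4498.2 m/s.
m_f = m₀ − m_prop = 488,000 − 432,300 = 55,700 kg.
Δv = v_e · ln(m₀/m_f) = 4498.2 × ln(8.761) = 4498.2 × 2.1703 ≈ 9762.6 m/s.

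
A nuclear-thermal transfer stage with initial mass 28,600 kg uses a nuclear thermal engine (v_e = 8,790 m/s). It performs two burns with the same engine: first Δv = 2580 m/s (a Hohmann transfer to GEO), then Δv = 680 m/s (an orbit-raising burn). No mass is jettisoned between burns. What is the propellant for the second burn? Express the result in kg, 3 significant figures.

propellant for the second burn ≈ 1590 kg

After the first burn: m = 28600 × exp(−2580/8790.0) = 28600 × 0.74564 = 21,325.3 kg.
After the second burn: m = 21,325.3 × exp(−680/8790.0) = 21,325.3 × 0.92556 = 19,737.8 kg.
Second-burn propellant = 21,325.3 − 19,737.8 = 1,587.5 kg.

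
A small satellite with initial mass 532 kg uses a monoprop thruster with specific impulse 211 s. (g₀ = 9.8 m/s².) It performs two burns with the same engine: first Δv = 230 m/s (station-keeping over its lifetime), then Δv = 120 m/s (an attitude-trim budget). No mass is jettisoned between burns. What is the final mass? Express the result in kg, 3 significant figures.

final mass ≈ 449 kg

v_e = Isp · g₀ = 211 × 9.8 = 2067.8 m/s.
After the first burn: m = 532 × exp(−230/2067.8) = 532 × 0.89473 = 475.996 kg.
After the second burn: m = 475.996 × exp(−120/2067.8) = 475.996 × 0.94362 = 449.159 kg.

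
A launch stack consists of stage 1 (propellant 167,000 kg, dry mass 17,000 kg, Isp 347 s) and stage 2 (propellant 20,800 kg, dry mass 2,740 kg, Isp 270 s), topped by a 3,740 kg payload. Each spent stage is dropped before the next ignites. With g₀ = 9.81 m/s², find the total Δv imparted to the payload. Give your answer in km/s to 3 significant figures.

Δv ≈ 9.13 km/s

Ignition mass of stage 1 = 167,000+17,000 + 20,800+2,740 + 3,740 = 211,280 kg.
Stage 1: m₀ = 211,280 kg, m_f = 211,280 − 167,000 = 44,280 kg; Δv = 347×9.81×ln(4.771) = 3404.1×1.5627 ≈ 5319 m/s.
Stage 2: m₀ = 27,280 kg, m_f = 27,280 − 20,800 = 6,480 kg; Δv = 270×9.81×ln(4.21) = 2648.7×1.4374 ≈ 3807 m/s.
Total Δv = 5319 + 3807 = 9126 m/s.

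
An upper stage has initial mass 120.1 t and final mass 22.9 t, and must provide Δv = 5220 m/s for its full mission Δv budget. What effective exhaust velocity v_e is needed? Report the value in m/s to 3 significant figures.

v_e ≈ 3150 m/s

ln(m₀/m_f) = ln(120100/22900) = ln(5.245) = 1.6572.
By the Tsiolkovsky rocket equation, v_e = Δv / ln(m₀/m_f) = 5220 / 1.6572 = 3149.9 m/s.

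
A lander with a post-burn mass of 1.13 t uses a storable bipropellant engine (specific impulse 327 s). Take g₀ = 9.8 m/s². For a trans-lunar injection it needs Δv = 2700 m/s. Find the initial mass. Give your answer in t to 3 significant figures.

initial mass ≈ 2.62 t

v_e = Isp · g₀ = 327 × 9.8 = 3204.6 m/s.
Using Δv = v_e ln(m₀/m_f): m₀/m_f = exp(Δv / v_e) = exp(2700 / 3204.6) = exp(0.8425) = 2.3223.
m₀ = m_f × 2.3223 = 1.13 × 2.3223 = 2.6242 t.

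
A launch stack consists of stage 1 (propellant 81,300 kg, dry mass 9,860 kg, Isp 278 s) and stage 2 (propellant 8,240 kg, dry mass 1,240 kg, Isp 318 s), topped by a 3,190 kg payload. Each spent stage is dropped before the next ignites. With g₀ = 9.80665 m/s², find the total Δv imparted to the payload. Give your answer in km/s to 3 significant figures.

Ignition mass of stage 1 = 81,300+9,860 + 8,240+1,240 + 3,190 = 103,830 kg.
Stage 1: m₀ = 103,830 kg, m_f = 103,830 − 81,300 = 22,530 kg; Δv = 278×9.80665×ln(4.609) = 2726.2×1.5279 ≈ 4165 m/s.
Stage 2: m₀ = 12,670 kg, m_f = 12,670 − 8,240 = 4,430 kg; Δv = 318×9.80665×ln(2.86) = 3118.5×1.0508 ≈ 3277 m/s.
Total Δv = 4165 + 3277 = 7442 m/s.

Δv ≈ 7.44 km/s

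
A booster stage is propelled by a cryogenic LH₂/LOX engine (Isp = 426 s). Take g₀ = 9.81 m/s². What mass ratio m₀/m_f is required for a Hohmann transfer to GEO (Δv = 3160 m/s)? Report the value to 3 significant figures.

v_e = Isp · g₀ = 426 × 9.81 = 4179.1 m/s.
By the Tsiolkovsky rocket equation, m₀/m_f = exp(Δv / v_e) = exp(3160 / 4179.1) = exp(0.7562) = 2.1301.

mass ratio ≈ 2.13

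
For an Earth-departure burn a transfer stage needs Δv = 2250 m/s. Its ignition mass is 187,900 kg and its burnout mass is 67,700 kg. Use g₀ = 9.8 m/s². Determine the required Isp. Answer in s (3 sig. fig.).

ln(m₀/m_f) = ln(187900/67700) = ln(2.775) = 1.0208.
By the Tsiolkovsky rocket equation, v_e = Δv / ln(m₀/m_f) = 2250 / 1.0208 = 2204.1 m/s.
Isp = v_e / g₀ = 2204.1 / 9.8 = 224.9 s.

Isp ≈ 225 s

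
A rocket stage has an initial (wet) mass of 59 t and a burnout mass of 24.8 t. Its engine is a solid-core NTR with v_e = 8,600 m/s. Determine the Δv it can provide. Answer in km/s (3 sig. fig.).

Δv = v_e · ln(m₀/m_f) = 8600.0 × ln(2.379) = 8600.0 × 0.8667 ≈ 7453.6 m/s.

Δv ≈ 7.45 km/s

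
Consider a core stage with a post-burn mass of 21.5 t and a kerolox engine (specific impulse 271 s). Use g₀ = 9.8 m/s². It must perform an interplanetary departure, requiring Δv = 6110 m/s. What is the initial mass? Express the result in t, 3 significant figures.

v_e = Isp · g₀ = 271 × 9.8 = 2655.8 m/s.
Rocket equation: m₀/m_f = exp(Δv / v_e) = exp(6110 / 2655.8) = exp(2.3006) = 9.9804.
m₀ = m_f × 9.9804 = 21.5 × 9.9804 = 214.579 t.

initial mass ≈ 215 t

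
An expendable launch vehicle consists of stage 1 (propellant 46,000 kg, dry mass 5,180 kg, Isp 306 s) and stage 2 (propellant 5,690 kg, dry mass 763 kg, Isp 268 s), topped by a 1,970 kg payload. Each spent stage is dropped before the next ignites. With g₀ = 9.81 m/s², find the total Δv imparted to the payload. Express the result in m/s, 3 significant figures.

Ignition mass of stage 1 = 46,000+5,180 + 5,690+763 + 1,970 = 59,603 kg.
Stage 1: m₀ = 59,603 kg, m_f = 59,603 − 46,000 = 13,603 kg; Δv = 306×9.81×ln(4.382) = 3001.9×1.4774 ≈ 4435 m/s.
Stage 2: m₀ = 8,423 kg, m_f = 8,423 − 5,690 = 2,733 kg; Δv = 268×9.81×ln(3.082) = 2629.1×1.1256 ≈ 2959 m/s.
Total Δv = 4435 + 2959 = 7394 m/s.

Δv ≈ 7390 m/s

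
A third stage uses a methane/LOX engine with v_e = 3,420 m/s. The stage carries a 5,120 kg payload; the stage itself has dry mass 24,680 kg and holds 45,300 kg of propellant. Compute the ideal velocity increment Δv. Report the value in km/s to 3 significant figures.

Δv ≈ 3.16 km/s

m₀ = payload + dry + propellant = 5,120 + 24,680 + 45,300 = 75,100 kg.
m_f = payload + dry = 5,120 + 24,680 = 29,800 kg.
Δv = v_e · ln(m₀/m_f) = 3420.0 × ln(2.52) = 3420.0 × 0.9243 ≈ 3161.1 m/s.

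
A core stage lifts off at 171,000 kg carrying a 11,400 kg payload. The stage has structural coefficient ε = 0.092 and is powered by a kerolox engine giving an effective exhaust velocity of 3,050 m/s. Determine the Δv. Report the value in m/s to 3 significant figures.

Stage wet mass = m₀ − payload = 171,000 − 11,400 = 159,600 kg.
Stage dry mass = ε × stage wet mass = 0.092 × 159,600 = 14,683.2 kg.
Burnout mass m_f = stage dry + payload = 14,683.2 + 11,400 = 26,083.2 kg.
Δv = v_e · ln(171,000/26,083.2) = 3050.0 × ln(6.556) = 3050.0 × 1.8804 ≈ 5735 m/s.

Δv ≈ 5740 m/s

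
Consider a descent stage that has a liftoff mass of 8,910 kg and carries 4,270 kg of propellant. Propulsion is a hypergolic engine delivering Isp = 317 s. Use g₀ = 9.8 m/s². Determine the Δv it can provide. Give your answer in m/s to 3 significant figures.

Δv ≈ 2030 m/s

v_e = Isp · g₀ = 317 × 9.8 = 3106.6 m/s.
m_f = m₀ − m_prop = 8,910 − 4,270 = 4,640 kg.
Δv = v_e · ln(m₀/m_f) = 3106.6 × ln(1.92) = 3106.6 × 0.6525 ≈ 2026.9 m/s.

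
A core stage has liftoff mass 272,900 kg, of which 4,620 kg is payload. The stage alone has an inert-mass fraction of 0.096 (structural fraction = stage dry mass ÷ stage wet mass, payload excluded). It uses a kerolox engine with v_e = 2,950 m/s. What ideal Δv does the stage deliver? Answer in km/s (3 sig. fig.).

Stage wet mass = m₀ − payload = 272,900 − 4,620 = 268,280 kg.
Stage dry mass = ε × stage wet mass = 0.096 × 268,280 = 25,754.9 kg.
Burnout mass m_f = stage dry + payload = 25,754.9 + 4,620 = 30,374.9 kg.
By the Tsiolkovsky rocket equation, Δv = v_e · ln(272,900/30,374.9) = 2950.0 × ln(8.984) = 2950.0 × 2.1955 ≈ 6477 m/s.

Δv ≈ 6.48 km/s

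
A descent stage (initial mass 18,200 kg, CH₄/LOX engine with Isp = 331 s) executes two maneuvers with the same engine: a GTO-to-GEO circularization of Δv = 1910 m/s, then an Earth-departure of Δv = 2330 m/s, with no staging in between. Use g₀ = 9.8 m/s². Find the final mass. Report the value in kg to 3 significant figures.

final mass ≈ 4920 kg

v_e = Isp · g₀ = 331 × 9.8 = 3243.8 m/s.
After the first burn: m = 18200 × exp(−1910/3243.8) = 18200 × 0.55498 = 10,100.6 kg.
After the second burn: m = 10,100.6 × exp(−2330/3243.8) = 10,100.6 × 0.48758 = 4,924.85 kg.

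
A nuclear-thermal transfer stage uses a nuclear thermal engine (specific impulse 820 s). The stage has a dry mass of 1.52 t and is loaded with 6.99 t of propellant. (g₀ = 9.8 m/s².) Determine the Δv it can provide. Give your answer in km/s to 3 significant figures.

Δv ≈ 13.8 km/s

v_e = Isp · g₀ = 820 × 9.8 = 8036.0 m/s.
m₀ = m_dry + m_prop = 1.52 + 6.99 = 8.51 t.
Using Δv = v_e ln(m₀/m_f): Δv = v_e · ln(m₀/m_f) = 8036.0 × ln(5.599) = 8036.0 × 1.7225 ≈ 13842.3 m/s.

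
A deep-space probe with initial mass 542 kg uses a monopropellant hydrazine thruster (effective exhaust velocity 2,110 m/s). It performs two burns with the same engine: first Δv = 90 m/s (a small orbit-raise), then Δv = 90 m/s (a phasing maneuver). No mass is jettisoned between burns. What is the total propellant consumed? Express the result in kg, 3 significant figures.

After the first burn: m = 542 × exp(−90/2110.0) = 542 × 0.95824 = 519.366 kg.
After the second burn: m = 519.366 × exp(−90/2110.0) = 519.366 × 0.95824 = 497.677 kg.
Total propellant = m₀ − m_final = 542 − 497.677 = 44.323 kg.

total propellant consumed ≈ 44.3 kg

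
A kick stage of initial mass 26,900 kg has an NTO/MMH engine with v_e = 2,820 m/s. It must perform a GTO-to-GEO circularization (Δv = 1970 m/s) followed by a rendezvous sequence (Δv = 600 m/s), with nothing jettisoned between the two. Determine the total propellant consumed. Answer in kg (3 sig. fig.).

After the first burn: m = 26900 × exp(−1970/2820.0) = 26900 × 0.49729 = 13,377.1 kg.
After the second burn: m = 13,377.1 × exp(−600/2820.0) = 13,377.1 × 0.80835 = 10,813.4 kg.
Total propellant = m₀ − m_final = 26900 − 10,813.4 = 16,086.6 kg.

total propellant consumed ≈ 16100 kg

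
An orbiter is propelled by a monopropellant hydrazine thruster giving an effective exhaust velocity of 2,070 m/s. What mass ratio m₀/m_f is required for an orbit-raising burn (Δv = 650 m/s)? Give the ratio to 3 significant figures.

mass ratio ≈ 1.37

m₀/m_f = exp(Δv / v_e) = exp(650 / 2070.0) = exp(0.3140) = 1.3689.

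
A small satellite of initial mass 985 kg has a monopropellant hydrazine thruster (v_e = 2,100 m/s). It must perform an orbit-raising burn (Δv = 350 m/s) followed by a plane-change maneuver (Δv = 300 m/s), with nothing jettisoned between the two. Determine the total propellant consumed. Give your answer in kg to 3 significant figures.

total propellant consumed ≈ 262 kg

After the first burn: m = 985 × exp(−350/2100.0) = 985 × 0.84648 = 833.783 kg.
After the second burn: m = 833.783 × exp(−300/2100.0) = 833.783 × 0.86688 = 722.79 kg.
Total propellant = m₀ − m_final = 985 − 722.79 = 262.21 kg.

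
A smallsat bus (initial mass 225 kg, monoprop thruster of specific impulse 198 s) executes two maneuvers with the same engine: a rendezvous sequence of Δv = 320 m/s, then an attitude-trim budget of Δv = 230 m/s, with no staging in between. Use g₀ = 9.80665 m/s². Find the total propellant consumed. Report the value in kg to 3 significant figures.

total propellant consumed ≈ 55.5 kg

v_e = Isp · g₀ = 198 × 9.80665 = 1941.7 m/s.
After the first burn: m = 225 × exp(−320/1941.7) = 225 × 0.84806 = 190.814 kg.
After the second burn: m = 190.814 × exp(−230/1941.7) = 190.814 × 0.88829 = 169.498 kg.
Total propellant = m₀ − m_final = 225 − 169.498 = 55.502 kg.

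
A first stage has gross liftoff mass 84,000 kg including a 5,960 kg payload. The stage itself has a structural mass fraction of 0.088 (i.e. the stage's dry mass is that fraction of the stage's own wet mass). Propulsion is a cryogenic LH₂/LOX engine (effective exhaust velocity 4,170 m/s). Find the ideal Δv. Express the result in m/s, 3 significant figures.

Δv ≈ 7840 m/s

Stage wet mass = m₀ − payload = 84,000 − 5,960 = 78,040 kg.
Stage dry mass = ε × stage wet mass = 0.088 × 78,040 = 6,867.52 kg.
Burnout mass m_f = stage dry + payload = 6,867.52 + 5,960 = 12,827.52 kg.
By the Tsiolkovsky rocket equation, Δv = v_e · ln(84,000/12,827.52) = 4170.0 × ln(6.548) = 4170.0 × 1.8792 ≈ 7836 m/s.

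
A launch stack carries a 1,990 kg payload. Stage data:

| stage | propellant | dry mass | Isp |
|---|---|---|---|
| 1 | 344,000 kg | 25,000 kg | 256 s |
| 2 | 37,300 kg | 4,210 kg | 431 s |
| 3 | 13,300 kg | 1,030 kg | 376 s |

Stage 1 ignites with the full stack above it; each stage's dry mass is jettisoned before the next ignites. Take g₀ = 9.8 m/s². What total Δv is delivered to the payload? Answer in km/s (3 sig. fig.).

Δv ≈ 14.7 km/s

Ignition mass of stage 1 = 344,000+25,000 + 37,300+4,210 + 13,300+1,030 + 1,990 = 426,830 kg.
Stage 1: m₀ = 426,830 kg, m_f = 426,830 − 344,000 = 82,830 kg; Δv = 256×9.8×ln(5.153) = 2508.8×1.6396 ≈ 4113 m/s.
Stage 2: m₀ = 57,830 kg, m_f = 57,830 − 37,300 = 20,530 kg; Δv = 431×9.8×ln(2.817) = 4223.8×1.0356 ≈ 4374 m/s.
Stage 3: m₀ = 16,320 kg, m_f = 16,320 − 13,300 = 3,020 kg; Δv = 376×9.8×ln(5.404) = 3684.8×1.6871 ≈ 6217 m/s.
Total Δv = 4113 + 4374 + 6217 = 14704 m/s.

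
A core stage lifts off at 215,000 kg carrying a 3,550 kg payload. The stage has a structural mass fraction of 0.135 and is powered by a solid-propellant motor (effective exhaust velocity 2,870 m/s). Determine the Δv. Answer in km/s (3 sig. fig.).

Stage wet mass = m₀ − payload = 215,000 − 3,550 = 211,450 kg.
Stage dry mass = ε × stage wet mass = 0.135 × 211,450 = 28,545.8 kg.
Burnout mass m_f = stage dry + payload = 28,545.8 + 3,550 = 32,095.8 kg.
By the Tsiolkovsky rocket equation, Δv = v_e · ln(215,000/32,095.8) = 2870.0 × ln(6.699) = 2870.0 × 1.9019 ≈ 5458 m/s.

Δv ≈ 5.46 km/s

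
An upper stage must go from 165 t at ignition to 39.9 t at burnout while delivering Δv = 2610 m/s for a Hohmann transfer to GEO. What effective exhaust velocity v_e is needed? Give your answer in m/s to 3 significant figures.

v_e ≈ 1840 m/s

ln(m₀/m_f) = ln(165000/39900) = ln(4.135) = 1.4196.
Rocket equation: v_e = Δv / ln(m₀/m_f) = 2610 / 1.4196 = 1838.6 m/s.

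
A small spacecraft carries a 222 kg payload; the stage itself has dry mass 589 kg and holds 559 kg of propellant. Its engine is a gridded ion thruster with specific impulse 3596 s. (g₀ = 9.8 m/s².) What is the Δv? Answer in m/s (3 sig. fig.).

v_e = Isp · g₀ = 3596 × 9.8 = 35240.8 m/s.
m₀ = payload + dry + propellant = 222 + 589 + 559 = 1,370 kg.
m_f = payload + dry = 222 + 589 = 811 kg.
Δv = v_e · ln(m₀/m_f) = 35240.8 × ln(1.689) = 35240.8 × 0.5243 ≈ 18476.7 m/s.

Δv ≈ 18500 m/s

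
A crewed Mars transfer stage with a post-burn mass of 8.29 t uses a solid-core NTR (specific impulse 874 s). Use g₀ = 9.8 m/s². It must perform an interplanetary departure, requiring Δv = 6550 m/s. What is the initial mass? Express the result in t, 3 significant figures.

initial mass ≈ 17.8 t

v_e = Isp · g₀ = 874 × 9.8 = 8565.2 m/s.
Rocket equation: m₀/m_f = exp(Δv / v_e) = exp(6550 / 8565.2) = exp(0.7647) = 2.1484.
m₀ = m_f × 2.1484 = 8.29 × 2.1484 = 17.8102 t.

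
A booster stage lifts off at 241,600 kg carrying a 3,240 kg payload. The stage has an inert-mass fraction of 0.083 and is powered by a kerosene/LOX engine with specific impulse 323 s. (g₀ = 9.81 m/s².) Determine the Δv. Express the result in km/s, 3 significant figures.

Stage wet mass = m₀ − payload = 241,600 − 3,240 = 238,360 kg.
Stage dry mass = ε × stage wet mass = 0.083 × 238,360 = 19,783.9 kg.
Burnout mass m_f = stage dry + payload = 19,783.9 + 3,240 = 23,023.9 kg.
v_e = Isp · g₀ = 323 × 9.81 = 3168.6 m/s.
By the Tsiolkovsky rocket equation, Δv = v_e · ln(241,600/23,023.9) = 3168.6 × ln(10.49) = 3168.6 × 2.3508 ≈ 7449 m/s.

Δv ≈ 7.45 km/s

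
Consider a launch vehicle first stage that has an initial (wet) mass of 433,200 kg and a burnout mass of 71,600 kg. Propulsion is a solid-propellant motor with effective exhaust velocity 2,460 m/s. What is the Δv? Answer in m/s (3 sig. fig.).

Δv ≈ 4430 m/s

By the Tsiolkovsky rocket equation, Δv = v_e · ln(m₀/m_f) = 2460.0 × ln(6.05) = 2460.0 × 1.8001 ≈ 4428.3 m/s.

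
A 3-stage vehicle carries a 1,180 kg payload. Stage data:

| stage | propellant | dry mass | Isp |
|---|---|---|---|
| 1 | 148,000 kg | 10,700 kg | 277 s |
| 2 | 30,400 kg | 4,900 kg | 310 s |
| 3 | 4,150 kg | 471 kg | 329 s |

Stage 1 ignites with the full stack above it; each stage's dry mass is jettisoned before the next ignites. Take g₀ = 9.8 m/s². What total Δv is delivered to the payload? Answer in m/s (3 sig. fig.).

Ignition mass of stage 1 = 148,000+10,700 + 30,400+4,900 + 4,150+471 + 1,180 = 199,801 kg.
Stage 1: m₀ = 199,801 kg, m_f = 199,801 − 148,000 = 51,801 kg; Δv = 277×9.8×ln(3.857) = 2714.6×1.3499 ≈ 3664 m/s.
Stage 2: m₀ = 41,101 kg, m_f = 41,101 − 30,400 = 10,701 kg; Δv = 310×9.8×ln(3.841) = 3038.0×1.3457 ≈ 4088 m/s.
Stage 3: m₀ = 5,801 kg, m_f = 5,801 − 4,150 = 1,651 kg; Δv = 329×9.8×ln(3.514) = 3224.2×1.2566 ≈ 4052 m/s.
Total Δv = 3664 + 4088 + 4052 = 11804 m/s.

Δv ≈ 11800 m/s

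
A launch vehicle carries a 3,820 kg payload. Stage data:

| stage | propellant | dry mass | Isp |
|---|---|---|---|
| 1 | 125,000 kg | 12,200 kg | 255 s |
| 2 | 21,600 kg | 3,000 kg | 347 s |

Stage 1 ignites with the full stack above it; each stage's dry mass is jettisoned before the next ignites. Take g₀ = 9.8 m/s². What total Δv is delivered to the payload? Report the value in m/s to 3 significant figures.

Δv ≈ 8370 m/s

Ignition mass of stage 1 = 125,000+12,200 + 21,600+3,000 + 3,820 = 165,620 kg.
Stage 1: m₀ = 165,620 kg, m_f = 165,620 − 125,000 = 40,620 kg; Δv = 255×9.8×ln(4.077) = 2499.0×1.4054 ≈ 3512 m/s.
Stage 2: m₀ = 28,420 kg, m_f = 28,420 − 21,600 = 6,820 kg; Δv = 347×9.8×ln(4.167) = 3400.6×1.4272 ≈ 4853 m/s.
Total Δv = 3512 + 4853 = 8365 m/s.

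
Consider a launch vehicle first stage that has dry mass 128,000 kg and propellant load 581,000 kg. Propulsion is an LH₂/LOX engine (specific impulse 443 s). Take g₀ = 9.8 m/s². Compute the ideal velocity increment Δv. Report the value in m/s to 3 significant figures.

v_e = Isp · g₀ = 443 × 9.8 = 4341.4 m/s.
m₀ = m_dry + m_prop = 128,000 + 581,000 = 709,000 kg.
Using Δv = v_e ln(m₀/m_f): Δv = v_e · ln(m₀/m_f) = 4341.4 × ln(5.539) = 4341.4 × 1.7118 ≈ 7431.7 m/s.

Δv ≈ 7430 m/s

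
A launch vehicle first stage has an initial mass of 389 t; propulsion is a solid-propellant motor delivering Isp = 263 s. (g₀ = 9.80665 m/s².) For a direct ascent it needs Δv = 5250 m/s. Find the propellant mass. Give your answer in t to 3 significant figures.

propellant mass ≈ 338 t

v_e = Isp · g₀ = 263 × 9.80665 = 2579.1 m/s.
Rocket equation: m₀/m_f = exp(Δv / v_e) = exp(5250 / 2579.1) = exp(2.0356) = 7.6565.
m_f = 389 / 7.6565 = 50.8065 t, so propellant = m₀ − m_f = 389 − 50.8065 = 338.1935 t.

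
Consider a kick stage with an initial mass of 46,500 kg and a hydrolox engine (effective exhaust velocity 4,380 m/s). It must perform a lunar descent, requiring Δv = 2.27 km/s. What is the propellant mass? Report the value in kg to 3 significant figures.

propellant mass ≈ 18800 kg

Rocket equation: m₀/m_f = exp(Δv / v_e) = exp(2270 / 4380.0) = exp(0.5183) = 1.6791.
m_f = 46,500 / 1.6791 = 27,693.4 kg, so propellant = m₀ − m_f = 46,500 − 27,693.4 = 18,806.6 kg.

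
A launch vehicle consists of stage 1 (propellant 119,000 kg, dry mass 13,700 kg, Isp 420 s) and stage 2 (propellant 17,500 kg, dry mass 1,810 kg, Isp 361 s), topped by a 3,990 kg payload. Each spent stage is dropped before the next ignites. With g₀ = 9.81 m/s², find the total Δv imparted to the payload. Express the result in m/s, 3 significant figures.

Δv ≈ 10900 m/s

Ignition mass of stage 1 = 119,000+13,700 + 17,500+1,810 + 3,990 = 156,000 kg.
Stage 1: m₀ = 156,000 kg, m_f = 156,000 − 119,000 = 37,000 kg; Δv = 420×9.81×ln(4.216) = 4120.2×1.4389 ≈ 5929 m/s.
Stage 2: m₀ = 23,300 kg, m_f = 23,300 − 17,500 = 5,800 kg; Δv = 361×9.81×ln(4.017) = 3541.4×1.3906 ≈ 4925 m/s.
Total Δv = 5929 + 4925 = 10854 m/s.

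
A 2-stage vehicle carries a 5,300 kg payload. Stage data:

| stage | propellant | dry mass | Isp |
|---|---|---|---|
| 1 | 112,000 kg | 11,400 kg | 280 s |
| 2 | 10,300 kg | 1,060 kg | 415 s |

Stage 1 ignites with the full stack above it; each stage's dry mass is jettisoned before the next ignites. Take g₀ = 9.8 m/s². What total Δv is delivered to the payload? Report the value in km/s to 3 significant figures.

Δv ≈ 8.33 km/s

Ignition mass of stage 1 = 112,000+11,400 + 10,300+1,060 + 5,300 = 140,060 kg.
Stage 1: m₀ = 140,060 kg, m_f = 140,060 − 112,000 = 28,060 kg; Δv = 280×9.8×ln(4.991) = 2744.0×1.6077 ≈ 4412 m/s.
Stage 2: m₀ = 16,660 kg, m_f = 16,660 − 10,300 = 6,360 kg; Δv = 415×9.8×ln(2.619) = 4067.0×0.9630 ≈ 3916 m/s.
Total Δv = 4412 + 3916 = 8328 m/s.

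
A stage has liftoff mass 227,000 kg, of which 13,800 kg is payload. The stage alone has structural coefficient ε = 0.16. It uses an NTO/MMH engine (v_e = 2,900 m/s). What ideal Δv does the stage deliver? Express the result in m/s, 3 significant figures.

Stage wet mass = m₀ − payload = 227,000 − 13,800 = 213,200 kg.
Stage dry mass = ε × stage wet mass = 0.16 × 213,200 = 34,112 kg.
Burnout mass m_f = stage dry + payload = 34,112 + 13,800 = 47,912 kg.
Δv = v_e · ln(227,000/47,912) = 2900.0 × ln(4.738) = 2900.0 × 1.5556 ≈ 4511 m/s.

Δv ≈ 4510 m/s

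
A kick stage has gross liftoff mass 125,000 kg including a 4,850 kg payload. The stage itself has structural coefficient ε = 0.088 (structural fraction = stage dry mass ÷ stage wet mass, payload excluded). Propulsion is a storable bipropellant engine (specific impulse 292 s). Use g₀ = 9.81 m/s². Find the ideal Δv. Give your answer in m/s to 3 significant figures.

Δv ≈ 5990 m/s

Stage wet mass = m₀ − payload = 125,000 − 4,850 = 120,150 kg.
Stage dry mass = ε × stage wet mass = 0.088 × 120,150 = 10,573.2 kg.
Burnout mass m_f = stage dry + payload = 10,573.2 + 4,850 = 15,423.2 kg.
v_e = Isp · g₀ = 292 × 9.81 = 2864.5 m/s.
Rocket equation: Δv = v_e · ln(125,000/15,423.2) = 2864.5 × ln(8.105) = 2864.5 × 2.0924 ≈ 5994 m/s.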